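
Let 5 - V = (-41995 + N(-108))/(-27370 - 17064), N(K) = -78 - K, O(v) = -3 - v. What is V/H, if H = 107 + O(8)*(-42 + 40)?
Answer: 180205/5731986 ≈ 0.031438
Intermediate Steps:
H = 129 (H = 107 + (-3 - 1*8)*(-42 + 40) = 107 + (-3 - 8)*(-2) = 107 - 11*(-2) = 107 + 22 = 129)
V = 180205/44434 (V = 5 - (-41995 + (-78 - 1*(-108)))/(-27370 - 17064) = 5 - (-41995 + (-78 + 108))/(-44434) = 5 - (-41995 + 30)*(-1)/44434 = 5 - (-41965)*(-1)/44434 = 5 - 1*41965/44434 = 5 - 41965/44434 = 180205/44434 ≈ 4.0556)
V/H = (180205/44434)/129 = (180205/44434)*(1/129) = 180205/5731986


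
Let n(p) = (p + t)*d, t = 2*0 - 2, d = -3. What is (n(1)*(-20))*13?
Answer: -780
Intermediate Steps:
t = -2 (t = 0 - 2 = -2)
n(p) = 6 - 3*p (n(p) = (p - 2)*(-3) = (-2 + p)*(-3) = 6 - 3*p)
(n(1)*(-20))*13 = ((6 - 3*1)*(-20))*13 = ((6 - 3)*(-20))*13 = (3*(-20))*13 = -60*13 = -780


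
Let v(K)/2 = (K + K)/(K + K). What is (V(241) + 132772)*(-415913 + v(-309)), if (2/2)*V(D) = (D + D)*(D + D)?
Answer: -151847442456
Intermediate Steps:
v(K) = 2 (v(K) = 2*((K + K)/(K + K)) = 2*((2*K)/((2*K))) = 2*((2*K)*(1/(2*K))) = 2*1 = 2)
V(D) = 4*D² (V(D) = (D + D)*(D + D) = (2*D)*(2*D) = 4*D²)
(V(241) + 132772)*(-415913 + v(-309)) = (4*241² + 132772)*(-415913 + 2) = (4*58081 + 132772)*(-415911) = (232324 + 132772)*(-415911) = 365096*(-415911) = -151847442456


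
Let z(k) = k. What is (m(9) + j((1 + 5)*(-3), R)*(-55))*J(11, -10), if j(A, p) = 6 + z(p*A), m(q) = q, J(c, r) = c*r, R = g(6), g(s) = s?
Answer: -618090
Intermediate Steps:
R = 6
j(A, p) = 6 + A*p (j(A, p) = 6 + p*A = 6 + A*p)
(m(9) + j((1 + 5)*(-3), R)*(-55))*J(11, -10) = (9 + (6 + ((1 + 5)*(-3))*6)*(-55))*(11*(-10)) = (9 + (6 + (6*(-3))*6)*(-55))*(-110) = (9 + (6 - 18*6)*(-55))*(-110) = (9 + (6 - 108)*(-55))*(-110) = (9 - 102*(-55))*(-110) = (9 + 5610)*(-110) = 5619*(-110) = -618090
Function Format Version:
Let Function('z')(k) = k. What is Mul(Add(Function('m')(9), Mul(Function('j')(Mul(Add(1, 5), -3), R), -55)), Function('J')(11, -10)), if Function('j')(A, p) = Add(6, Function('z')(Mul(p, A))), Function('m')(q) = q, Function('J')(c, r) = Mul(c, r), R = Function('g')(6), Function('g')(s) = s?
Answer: -618090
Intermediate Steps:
R = 6
Function('j')(A, p) = Add(6, Mul(A, p)) (Function('j')(A, p) = Add(6, Mul(p, A)) = Add(6, Mul(A, p)))
Mul(Add(Function('m')(9), Mul(Function('j')(Mul(Add(1, 5), -3), R), -55)), Function('J')(11, -10)) = Mul(Add(9, Mul(Add(6, Mul(Mul(Add(1, 5), -3), 6)), -55)), Mul(11, -10)) = Mul(Add(9, Mul(Add(6, Mul(Mul(6, -3), 6)), -55)), -110) = Mul(Add(9, Mul(Add(6, Mul(-18, 6)), -55)), -110) = Mul(Add(9, Mul(Add(6, -108), -55)), -110) = Mul(Add(9, Mul(-102, -55)), -110) = Mul(Add(9, 5610), -110) = Mul(5619, -110) = -618090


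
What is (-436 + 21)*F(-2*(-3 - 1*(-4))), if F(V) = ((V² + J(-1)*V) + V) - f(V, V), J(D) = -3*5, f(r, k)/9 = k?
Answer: -20750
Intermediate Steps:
f(r, k) = 9*k
J(D) = -15
F(V) = V² - 23*V (F(V) = ((V² - 15*V) + V) - 9*V = (V² - 14*V) - 9*V = V² - 23*V)
(-436 + 21)*F(-2*(-3 - 1*(-4))) = (-436 + 21)*((-2*(-3 - 1*(-4)))*(-23 - 2*(-3 - 1*(-4)))) = -415*(-2*(-3 + 4))*(-23 - 2*(-3 + 4)) = -415*(-2*1)*(-23 - 2*1) = -(-830)*(-23 - 2) = -(-830)*(-25) = -415*50 = -20750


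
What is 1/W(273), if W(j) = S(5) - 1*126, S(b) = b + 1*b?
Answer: -1/116 ≈ -0.0086207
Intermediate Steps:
S(b) = 2*b (S(b) = b + b = 2*b)
W(j) = -116 (W(j) = 2*5 - 1*126 = 10 - 126 = -116)
1/W(273) = 1/(-116) = -1/116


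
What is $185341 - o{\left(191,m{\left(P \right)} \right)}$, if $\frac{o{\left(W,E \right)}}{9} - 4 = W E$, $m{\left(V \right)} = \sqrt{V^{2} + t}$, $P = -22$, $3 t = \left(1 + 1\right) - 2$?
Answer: $147487$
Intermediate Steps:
$t = 0$ ($t = \frac{\left(1 + 1\right) - 2}{3} = \frac{2 - 2}{3} = \frac{1}{3} \cdot 0 = 0$)
$m{\left(V \right)} = \sqrt{V^{2}}$ ($m{\left(V \right)} = \sqrt{V^{2} + 0} = \sqrt{V^{2}}$)
$o{\left(W,E \right)} = 36 + 9 E W$ ($o{\left(W,E \right)} = 36 + 9 W E = 36 + 9 E W$)
$185341 - o{\left(191,m{\left(P \right)} \right)} = 185341 - \left(36 + 9 \sqrt{\left(-22\right)^{2}} \cdot 191\right) = 185341 - \left(36 + 9 \sqrt{484} \cdot 191\right) = 185341 - \left(36 + 9 \cdot 22 \cdot 191\right) = 185341 - \left(36 + 37818\right) = 185341 - 37854 = 147487$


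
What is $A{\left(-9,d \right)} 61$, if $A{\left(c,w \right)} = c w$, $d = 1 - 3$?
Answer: $1098$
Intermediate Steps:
$d = -2$
$A{\left(-9,d \right)} 61 = \left(-9\right) \left(-2\right) 61 = 18 \cdot 61 = 1098$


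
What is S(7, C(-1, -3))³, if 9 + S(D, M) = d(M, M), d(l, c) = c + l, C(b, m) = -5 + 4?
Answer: -1331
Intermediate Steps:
C(b, m) = -1
S(D, M) = -9 + 2*M (S(D, M) = -9 + (M + M) = -9 + 2*M)
S(7, C(-1, -3))³ = (-9 + 2*(-1))³ = (-9 - 2)³ = (-11)³ = -1331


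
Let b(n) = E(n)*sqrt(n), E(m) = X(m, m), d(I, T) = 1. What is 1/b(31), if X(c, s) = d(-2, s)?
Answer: sqrt(31)/31 ≈ 0.17961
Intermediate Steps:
X(c, s) = 1
E(m) = 1
b(n) = sqrt(n) (b(n) = 1*sqrt(n) = sqrt(n))
1/b(31) = 1/(sqrt(31)) = sqrt(31)/31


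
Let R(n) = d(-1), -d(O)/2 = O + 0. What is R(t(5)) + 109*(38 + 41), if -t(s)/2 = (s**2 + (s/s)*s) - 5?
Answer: 8613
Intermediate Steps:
t(s) = 10 - 2*s - 2*s**2 (t(s) = -2*((s**2 + (s/s)*s) - 5) = -2*((s**2 + 1*s) - 5) = -2*((s**2 + s) - 5) = -2*((s + s**2) - 5) = -2*(-5 + s + s**2) = 10 - 2*s - 2*s**2)
d(O) = -2*O (d(O) = -2*(O + 0) = -2*O)
R(n) = 2 (R(n) = -2*(-1) = 2)
R(t(5)) + 109*(38 + 41) = 2 + 109*(38 + 41) = 2 + 109*79 = 2 + 8611 = 8613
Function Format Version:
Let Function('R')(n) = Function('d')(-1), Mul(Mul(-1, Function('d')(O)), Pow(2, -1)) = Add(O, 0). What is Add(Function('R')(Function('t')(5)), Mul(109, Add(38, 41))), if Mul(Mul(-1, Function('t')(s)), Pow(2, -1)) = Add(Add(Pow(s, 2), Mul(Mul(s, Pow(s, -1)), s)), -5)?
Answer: 8613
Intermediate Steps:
Function('t')(s) = Add(10, Mul(-2, s), Mul(-2, Pow(s, 2))) (Function('t')(s) = Mul(-2, Add(Add(Pow(s, 2), Mul(Mul(s, Pow(s, -1)), s)), -5)) = Mul(-2, Add(Add(Pow(s, 2), Mul(1, s)), -5)) = Mul(-2, Add(Add(Pow(s, 2), s), -5)) = Mul(-2, Add(Add(s, Pow(s, 2)), -5)) = Mul(-2, Add(-5, s, Pow(s, 2))) = Add(10, Mul(-2, s), Mul(-2, Pow(s, 2))))
Function('d')(O) = Mul(-2, O) (Function('d')(O) = Mul(-2, Add(O, 0)) = Mul(-2, O))
Function('R')(n) = 2 (Function('R')(n) = Mul(-2, -1) = 2)
Add(Function('R')(Function('t')(5)), Mul(109, Add(38, 41))) = Add(2, Mul(109, Add(38, 41))) = Add(2, Mul(109, 79)) = Add(2, 8611) = 8613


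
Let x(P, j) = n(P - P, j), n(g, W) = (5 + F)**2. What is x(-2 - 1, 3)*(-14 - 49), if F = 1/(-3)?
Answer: -1372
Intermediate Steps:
F = -1/3 ≈ -0.33333
n(g, W) = 196/9 (n(g, W) = (5 - 1/3)**2 = (14/3)**2 = 196/9)
x(P, j) = 196/9
x(-2 - 1, 3)*(-14 - 49) = 196*(-14 - 49)/9 = (196/9)*(-63) = -1372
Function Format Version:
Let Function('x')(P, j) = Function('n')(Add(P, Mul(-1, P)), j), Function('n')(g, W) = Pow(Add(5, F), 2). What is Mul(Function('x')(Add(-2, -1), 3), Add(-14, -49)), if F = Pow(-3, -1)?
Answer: -1372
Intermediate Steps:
F = Rational(-1, 3) ≈ -0.33333
Function('n')(g, W) = Rational(196, 9) (Function('n')(g, W) = Pow(Add(5, Rational(-1, 3)), 2) = Pow(Rational(14, 3), 2) = Rational(196, 9))
Function('x')(P, j) = Rational(196, 9)
Mul(Function('x')(Add(-2, -1), 3), Add(-14, -49)) = Mul(Rational(196, 9), Add(-14, -49)) = Mul(Rational(196, 9), -63) = -1372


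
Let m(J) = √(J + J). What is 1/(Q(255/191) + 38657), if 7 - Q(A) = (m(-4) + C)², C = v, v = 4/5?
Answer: 25*I/(16*(5*√2 + 60424*I)) ≈ 2.5859e-5 + 3.0261e-9*I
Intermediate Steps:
v = ⅘ (v = 4*(⅕) = ⅘ ≈ 0.80000)
C = ⅘ ≈ 0.80000
m(J) = √2*√J (m(J) = √(2*J) = √2*√J)
Q(A) = 7 - (⅘ + 2*I*√2)² (Q(A) = 7 - (√2*√(-4) + ⅘)² = 7 - (√2*(2*I) + ⅘)² = 7 - (2*I*√2 + ⅘)² = 7 - (⅘ + 2*I*√2)²)
1/(Q(255/191) + 38657) = 1/((359/25 - 16*I*√2/5) + 38657) = 1/(966784/25 - 16*I*√2/5)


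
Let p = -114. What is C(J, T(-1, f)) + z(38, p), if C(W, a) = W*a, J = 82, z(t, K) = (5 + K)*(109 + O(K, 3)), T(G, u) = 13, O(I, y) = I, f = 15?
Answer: 1611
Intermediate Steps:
z(t, K) = (5 + K)*(109 + K)
C(J, T(-1, f)) + z(38, p) = 82*13 + (545 + (-114)² + 114*(-114)) = 1066 + (545 + 12996 - 12996) = 1066 + 545 = 1611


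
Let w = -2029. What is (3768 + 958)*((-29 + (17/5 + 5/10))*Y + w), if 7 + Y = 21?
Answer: -56248852/5 ≈ -1.1250e+7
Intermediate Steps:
Y = 14 (Y = -7 + 21 = 14)
(3768 + 958)*((-29 + (17/5 + 5/10))*Y + w) = (3768 + 958)*((-29 + (17/5 + 5/10))*14 - 2029) = 4726*((-29 + (17*(⅕) + 5*(⅒)))*14 - 2029) = 4726*((-29 + (17/5 + ½))*14 - 2029) = 4726*((-29 + 39/10)*14 - 2029) = 4726*(-251/10*14 - 2029) = 4726*(-1757/5 - 2029) = 4726*(-11902/5) = -56248852/5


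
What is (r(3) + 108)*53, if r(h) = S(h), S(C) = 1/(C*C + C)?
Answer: 68741/12 ≈ 5728.4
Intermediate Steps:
S(C) = 1/(C + C**2) (S(C) = 1/(C**2 + C) = 1/(C + C**2))
r(h) = 1/(h*(1 + h))
(r(3) + 108)*53 = (1/(3*(1 + 3)) + 108)*53 = ((1/3)/4 + 108)*53 = ((1/3)*(1/4) + 108)*53 = (1/12 + 108)*53 = (1297/12)*53 = 68741/12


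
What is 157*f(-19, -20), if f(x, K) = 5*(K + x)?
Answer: -30615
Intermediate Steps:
f(x, K) = 5*K + 5*x
157*f(-19, -20) = 157*(5*(-20) + 5*(-19)) = 157*(-100 - 95) = 157*(-195) = -30615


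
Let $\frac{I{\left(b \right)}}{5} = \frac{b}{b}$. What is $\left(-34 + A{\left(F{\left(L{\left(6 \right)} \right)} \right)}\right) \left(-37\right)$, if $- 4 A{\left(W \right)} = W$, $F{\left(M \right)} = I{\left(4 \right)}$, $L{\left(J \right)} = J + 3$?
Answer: $\frac{5217}{4} \approx 1304.3$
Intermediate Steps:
$L{\left(J \right)} = 3 + J$
$I{\left(b \right)} = 5$ ($I{\left(b \right)} = 5 \frac{b}{b} = 5 \cdot 1 = 5$)
$F{\left(M \right)} = 5$
$A{\left(W \right)} = - \frac{W}{4}$
$\left(-34 + A{\left(F{\left(L{\left(6 \right)} \right)} \right)}\right) \left(-37\right) = \left(-34 - \frac{5}{4}\right) \left(-37\right) = \left(- \frac{141}{4}\right) \left(-37\right) = \frac{5217}{4}$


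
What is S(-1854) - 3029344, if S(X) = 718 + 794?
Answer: -3027832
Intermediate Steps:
S(X) = 1512
S(-1854) - 3029344 = 1512 - 3029344 = -3027832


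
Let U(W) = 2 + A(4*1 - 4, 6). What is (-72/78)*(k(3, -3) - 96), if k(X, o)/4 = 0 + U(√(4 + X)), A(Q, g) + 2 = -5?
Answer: 1392/13 ≈ 107.08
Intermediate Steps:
A(Q, g) = -7 (A(Q, g) = -2 - 5 = -7)
U(W) = -5 (U(W) = 2 - 7 = -5)
k(X, o) = -20 (k(X, o) = 4*(0 - 5) = 4*(-5) = -20)
(-72/78)*(k(3, -3) - 96) = (-72/78)*(-20 - 96) = -72*1/78*(-116) = -12/13*(-116) = 1392/13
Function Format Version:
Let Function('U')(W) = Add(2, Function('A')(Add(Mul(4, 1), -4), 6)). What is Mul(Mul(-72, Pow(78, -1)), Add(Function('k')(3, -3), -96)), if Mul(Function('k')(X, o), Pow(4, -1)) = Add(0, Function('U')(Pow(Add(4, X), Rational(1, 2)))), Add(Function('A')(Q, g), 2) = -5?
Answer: Rational(1392, 13) ≈ 107.08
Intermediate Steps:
Function('A')(Q, g) = -7 (Function('A')(Q, g) = Add(-2, -5) = -7)
Function('U')(W) = -5 (Function('U')(W) = Add(2, -7) = -5)
Function('k')(X, o) = -20 (Function('k')(X, o) = Mul(4, Add(0, -5)) = Mul(4, -5) = -20)
Mul(Mul(-72, Pow(78, -1)), Add(Function('k')(3, -3), -96)) = Mul(Mul(-72, Pow(78, -1)), Add(-20, -96)) = Mul(Mul(-72, Rational(1, 78)), -116) = Mul(Rational(-12, 13), -116) = Rational(1392, 13)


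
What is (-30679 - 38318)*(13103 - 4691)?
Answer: -580402764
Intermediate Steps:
(-30679 - 38318)*(13103 - 4691) = -68997*8412 = -580402764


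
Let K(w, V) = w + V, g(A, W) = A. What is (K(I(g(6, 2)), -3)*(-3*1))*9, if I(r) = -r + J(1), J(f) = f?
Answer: 216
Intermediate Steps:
I(r) = 1 - r (I(r) = -r + 1 = 1 - r)
K(w, V) = V + w
(K(I(g(6, 2)), -3)*(-3*1))*9 = ((-3 + (1 - 1*6))*(-3*1))*9 = ((-3 + (1 - 6))*(-3))*9 = ((-3 - 5)*(-3))*9 = -8*(-3)*9 = 24*9 = 216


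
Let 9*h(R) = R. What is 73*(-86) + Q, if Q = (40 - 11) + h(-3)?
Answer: -18748/3 ≈ -6249.3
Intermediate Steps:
h(R) = R/9
Q = 86/3 (Q = (40 - 11) + (1/9)*(-3) = 29 - 1/3 = 86/3 ≈ 28.667)
73*(-86) + Q = 73*(-86) + 86/3 = -6278 + 86/3 = -18748/3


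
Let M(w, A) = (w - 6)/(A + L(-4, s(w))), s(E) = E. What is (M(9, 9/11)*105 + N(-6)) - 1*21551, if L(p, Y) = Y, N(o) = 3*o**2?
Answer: -256931/12 ≈ -21411.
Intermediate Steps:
M(w, A) = (-6 + w)/(A + w) (M(w, A) = (w - 6)/(A + w) = (-6 + w)/(A + w))
(M(9, 9/11)*105 + N(-6)) - 1*21551 = (((-6 + 9)/(9/11 + 9))*105 + 3*(-6)**2) - 1*21551 = ((3/(9*(1/11) + 9))*105 + 3*36) - 21551 = ((3/(9/11 + 9))*105 + 108) - 21551 = ((3/(108/11))*105 + 108) - 21551 = (((11/108)*3)*105 + 108) - 21551 = ((11/36)*105 + 108) - 21551 = (385/12 + 108) - 21551 = 1681/12 - 21551 = -256931/12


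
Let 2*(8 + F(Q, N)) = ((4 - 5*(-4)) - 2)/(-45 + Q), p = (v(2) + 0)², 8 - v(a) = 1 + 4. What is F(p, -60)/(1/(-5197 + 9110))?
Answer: -1169987/36 ≈ -32500.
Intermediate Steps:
v(a) = 3 (v(a) = 8 - (1 + 4) = 8 - 1*5 = 8 - 5 = 3)
p = 9 (p = (3 + 0)² = 3² = 9)
F(Q, N) = -8 + 11/(-45 + Q) (F(Q, N) = -8 + (((4 - 5*(-4)) - 2)/(-45 + Q))/2 = -8 + (((4 + 20) - 2)/(-45 + Q))/2 = -8 + ((24 - 2)/(-45 + Q))/2 = -8 + (22/(-45 + Q))/2 = -8 + 11/(-45 + Q))
F(p, -60)/(1/(-5197 + 9110)) = ((371 - 8*9)/(-45 + 9))/(1/(-5197 + 9110)) = ((371 - 72)/(-36))/(1/3913) = (-1/36*299)/(1/3913) = -299/36*3913 = -1169987/36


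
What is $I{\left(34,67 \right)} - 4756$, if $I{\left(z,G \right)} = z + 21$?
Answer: $-4701$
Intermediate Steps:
$I{\left(z,G \right)} = 21 + z$
$I{\left(34,67 \right)} - 4756 = \left(21 + 34\right) - 4756 = 55 - 4756 = -4701$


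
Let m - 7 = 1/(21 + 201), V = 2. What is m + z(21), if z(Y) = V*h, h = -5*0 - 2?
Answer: 667/222 ≈ 3.0045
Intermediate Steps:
h = -2 (h = 0 - 2 = -2)
m = 1555/222 (m = 7 + 1/(21 + 201) = 7 + 1/222 = 1555/222 ≈ 7.0045)
z(Y) = -4 (z(Y) = 2*(-2) = -4)
m + z(21) = 1555/222 - 4 = 667/222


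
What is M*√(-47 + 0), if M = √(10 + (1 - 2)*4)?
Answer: I*√282 ≈ 16.793*I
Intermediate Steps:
M = √6 (M = √(10 - 1*4) = √(10 - 4) = √6 ≈ 2.4495)
M*√(-47 + 0) = √6*√(-47 + 0) = √6*√(-47) = √6*(I*√47) = I*√282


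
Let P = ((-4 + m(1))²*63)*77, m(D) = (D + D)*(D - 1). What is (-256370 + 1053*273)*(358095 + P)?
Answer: 13550176389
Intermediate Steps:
m(D) = 2*D*(-1 + D) (m(D) = (2*D)*(-1 + D) = 2*D*(-1 + D))
P = 77616 (P = ((-4 + 2*1*(-1 + 1))²*63)*77 = ((-4 + 2*1*0)²*63)*77 = ((-4 + 0)²*63)*77 = ((-4)²*63)*77 = (16*63)*77 = 1008*77 = 77616)
(-256370 + 1053*273)*(358095 + P) = (-256370 + 1053*273)*(358095 + 77616) = (-256370 + 287469)*435711 = 31099*435711 = 13550176389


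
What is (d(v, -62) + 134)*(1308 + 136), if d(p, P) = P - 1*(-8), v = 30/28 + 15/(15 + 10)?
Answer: 115520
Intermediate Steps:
v = 117/70 (v = 30*(1/28) + 15/25 = 15/14 + 15*(1/25) = 15/14 + ⅗ = 117/70 ≈ 1.6714)
d(p, P) = 8 + P (d(p, P) = P + 8 = 8 + P)
(d(v, -62) + 134)*(1308 + 136) = ((8 - 62) + 134)*(1308 + 136) = (-54 + 134)*1444 = 80*1444 = 115520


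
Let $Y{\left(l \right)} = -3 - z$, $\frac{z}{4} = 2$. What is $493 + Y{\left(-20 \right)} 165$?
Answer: $-1322$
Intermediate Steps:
$z = 8$ ($z = 4 \cdot 2 = 8$)
$Y{\left(l \right)} = -11$ ($Y{\left(l \right)} = -3 - 8 = -11$)
$493 + Y{\left(-20 \right)} 165 = 493 - 1815 = -1322$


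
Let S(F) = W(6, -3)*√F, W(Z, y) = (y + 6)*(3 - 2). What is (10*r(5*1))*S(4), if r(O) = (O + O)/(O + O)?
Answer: 60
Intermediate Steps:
W(Z, y) = 6 + y (W(Z, y) = (6 + y)*1 = 6 + y)
r(O) = 1 (r(O) = (2*O)/((2*O)) = (2*O)*(1/(2*O)) = 1)
S(F) = 3*√F (S(F) = (6 - 3)*√F = 3*√F)
(10*r(5*1))*S(4) = (10*1)*(3*√4) = 10*(3*2) = 10*6 = 60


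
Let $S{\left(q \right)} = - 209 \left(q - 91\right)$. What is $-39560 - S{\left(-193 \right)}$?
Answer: $-98916$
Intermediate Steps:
$S{\left(q \right)} = 19019 - 209 q$ ($S{\left(q \right)} = - 209 \left(-91 + q\right) = 19019 - 209 q$)
$-39560 - S{\left(-193 \right)} = -39560 - \left(19019 - -40337\right) = -39560 - \left(19019 + 40337\right) = -39560 - 59356 = -98916$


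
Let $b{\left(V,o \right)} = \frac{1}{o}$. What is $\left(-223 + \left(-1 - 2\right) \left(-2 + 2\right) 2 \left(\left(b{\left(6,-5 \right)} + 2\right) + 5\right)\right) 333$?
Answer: $-74259$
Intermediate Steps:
$\left(-223 + \left(-1 - 2\right) \left(-2 + 2\right) 2 \left(\left(b{\left(6,-5 \right)} + 2\right) + 5\right)\right) 333 = \left(-223 + \left(-1 - 2\right) \left(-2 + 2\right) 2 \left(\left(\frac{1}{-5} + 2\right) + 5\right)\right) 333 = \left(-223 + \left(-3\right) 0 \cdot 2 \left(\left(- \frac{1}{5} + 2\right) + 5\right)\right) 333 = \left(-223 + 0 \cdot 2 \left(\frac{9}{5} + 5\right)\right) 333 = \left(-223 + 0 \cdot \frac{34}{5}\right) 333 = \left(-223 + 0\right) 333 = \left(-223\right) 333 = -74259$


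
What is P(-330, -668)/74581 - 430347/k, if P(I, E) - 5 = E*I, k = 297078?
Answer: 11131216701/7385458106 ≈ 1.5072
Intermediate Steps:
P(I, E) = 5 + E*I
P(-330, -668)/74581 - 430347/k = (5 - 668*(-330))/74581 - 430347/297078 = (5 + 220440)*(1/74581) - 430347*1/297078 = 220445*(1/74581) - 143449/99026 = 220445/74581 - 143449/99026 = 11131216701/7385458106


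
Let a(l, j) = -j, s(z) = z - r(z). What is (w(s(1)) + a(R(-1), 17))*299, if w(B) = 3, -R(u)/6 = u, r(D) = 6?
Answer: -4186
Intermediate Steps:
R(u) = -6*u
s(z) = -6 + z (s(z) = z - 1*6 = z - 6 = -6 + z)
(w(s(1)) + a(R(-1), 17))*299 = (3 - 1*17)*299 = (3 - 17)*299 = -14*299 = -4186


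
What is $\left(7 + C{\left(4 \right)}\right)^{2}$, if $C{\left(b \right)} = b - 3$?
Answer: $64$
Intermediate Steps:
$C{\left(b \right)} = -3 + b$
$\left(7 + C{\left(4 \right)}\right)^{2} = \left(7 + \left(-3 + 4\right)\right)^{2} = \left(7 + 1\right)^{2} = 8^{2} = 64$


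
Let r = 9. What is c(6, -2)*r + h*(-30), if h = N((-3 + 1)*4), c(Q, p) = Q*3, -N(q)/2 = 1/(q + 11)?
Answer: 182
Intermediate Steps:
N(q) = -2/(11 + q) (N(q) = -2/(q + 11) = -2/(11 + q))
c(Q, p) = 3*Q
h = -⅔ (h = -2/(11 + (-3 + 1)*4) = -2/(11 - 2*4) = -2/(11 - 8) = -2/3 = -2*⅓ = -⅔ ≈ -0.66667)
c(6, -2)*r + h*(-30) = (3*6)*9 - ⅔*(-30) = 18*9 + 20 = 162 + 20 = 182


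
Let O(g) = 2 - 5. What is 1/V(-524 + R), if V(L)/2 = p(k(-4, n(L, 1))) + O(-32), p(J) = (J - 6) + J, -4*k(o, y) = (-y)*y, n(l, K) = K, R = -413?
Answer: -1/17 ≈ -0.058824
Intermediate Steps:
k(o, y) = y²/4 (k(o, y) = -(-y)*y/4 = -(-1)*y²/4 = y²/4)
O(g) = -3
p(J) = -6 + 2*J (p(J) = (-6 + J) + J = -6 + 2*J)
V(L) = -17 (V(L) = 2*((-6 + 2*((¼)*1²)) - 3) = 2*((-6 + 2*((¼)*1)) - 3) = 2*((-6 + 2*(¼)) - 3) = 2*((-6 + ½) - 3) = 2*(-11/2 - 3) = 2*(-17/2) = -17)
1/V(-524 + R) = 1/(-17) = -1/17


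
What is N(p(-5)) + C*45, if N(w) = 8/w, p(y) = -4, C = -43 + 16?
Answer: -1217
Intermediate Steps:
C = -27
N(p(-5)) + C*45 = 8/(-4) - 27*45 = 8*(-1/4) - 1215 = -2 - 1215 = -1217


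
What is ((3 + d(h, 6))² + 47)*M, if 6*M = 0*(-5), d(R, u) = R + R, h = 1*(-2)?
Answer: 0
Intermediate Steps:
h = -2
d(R, u) = 2*R
M = 0 (M = (0*(-5))/6 = (⅙)*0 = 0)
((3 + d(h, 6))² + 47)*M = ((3 + 2*(-2))² + 47)*0 = ((3 - 4)² + 47)*0 = ((-1)² + 47)*0 = (1 + 47)*0 = 48*0 = 0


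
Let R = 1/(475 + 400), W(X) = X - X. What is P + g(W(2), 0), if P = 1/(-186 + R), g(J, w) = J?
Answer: -875/162749 ≈ -0.0053764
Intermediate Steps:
W(X) = 0
R = 1/875 ≈ 0.0011429
P = -875/162749 (P = 1/(-186 + 1/875) = 1/(-162749/875) = -875/162749 ≈ -0.0053764)
P + g(W(2), 0) = -875/162749 + 0 = -875/162749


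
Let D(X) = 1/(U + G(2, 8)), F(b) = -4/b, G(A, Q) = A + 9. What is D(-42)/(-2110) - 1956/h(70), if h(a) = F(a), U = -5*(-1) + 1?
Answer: 1227830099/35870 ≈ 34230.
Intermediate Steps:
G(A, Q) = 9 + A
U = 6 (U = 5 + 1 = 6)
D(X) = 1/17 (D(X) = 1/(6 + (9 + 2)) = 1/(6 + 11) = 1/17)
h(a) = -4/a
D(-42)/(-2110) - 1956/h(70) = (1/17)/(-2110) - 1956/((-4/70)) = (1/17)*(-1/2110) - 1956/((-4*1/70)) = -1/35870 - 1956/(-2/35) = -1/35870 - 1956*(-35/2) = -1/35870 + 34230 = 1227830099/35870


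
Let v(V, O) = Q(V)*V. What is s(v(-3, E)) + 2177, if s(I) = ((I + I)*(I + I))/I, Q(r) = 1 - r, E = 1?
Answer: 2129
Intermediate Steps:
v(V, O) = V*(1 - V) (v(V, O) = (1 - V)*V = V*(1 - V))
s(I) = 4*I (s(I) = ((2*I)*(2*I))/I = (4*I²)/I = 4*I)
s(v(-3, E)) + 2177 = 4*(-3*(1 - 1*(-3))) + 2177 = 4*(-3*(1 + 3)) + 2177 = 4*(-3*4) + 2177 = 4*(-12) + 2177 = -48 + 2177 = 2129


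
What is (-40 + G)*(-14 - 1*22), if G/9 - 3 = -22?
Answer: 7596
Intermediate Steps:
G = -171 (G = 27 + 9*(-22) = 27 - 198 = -171)
(-40 + G)*(-14 - 1*22) = (-40 - 171)*(-14 - 1*22) = -211*(-14 - 22) = -211*(-36) = 7596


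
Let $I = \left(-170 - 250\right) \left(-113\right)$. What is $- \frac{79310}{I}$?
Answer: $- \frac{1133}{678} \approx -1.6711$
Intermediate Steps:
$I = 47460$ ($I = \left(-420\right) \left(-113\right) = 47460$)
$- \frac{79310}{I} = - \frac{79310}{47460} = \left(-79310\right) \frac{1}{47460} = - \frac{1133}{678}$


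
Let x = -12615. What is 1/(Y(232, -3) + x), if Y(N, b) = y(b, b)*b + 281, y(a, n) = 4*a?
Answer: -1/12298 ≈ -8.1314e-5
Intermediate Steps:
Y(N, b) = 281 + 4*b² (Y(N, b) = (4*b)*b + 281 = 4*b² + 281 = 281 + 4*b²)
1/(Y(232, -3) + x) = 1/((281 + 4*(-3)²) - 12615) = 1/((281 + 4*9) - 12615) = 1/((281 + 36) - 12615) = 1/(317 - 12615) = 1/(-12298) = -1/12298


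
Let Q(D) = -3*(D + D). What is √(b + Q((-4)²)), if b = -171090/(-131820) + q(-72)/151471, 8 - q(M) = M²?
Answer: I*√248318253925034410/51197198 ≈ 9.7333*I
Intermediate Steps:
q(M) = 8 - M²
b = 841095769/665563574 (b = -171090/(-131820) + (8 - 1*(-72)²)/151471 = -171090*(-1/131820) + (8 - 1*5184)*(1/151471) = 5703/4394 + (8 - 5184)*(1/151471) = 5703/4394 - 5176*1/151471 = 5703/4394 - 5176/151471 = 841095769/665563574 ≈ 1.2637)
Q(D) = -6*D
√(b + Q((-4)²)) = √(841095769/665563574 - 6*(-4)²) = √(841095769/665563574 - 6*16) = √(841095769/665563574 - 96) = √(-63053007335/665563574) = I*√248318253925034410/51197198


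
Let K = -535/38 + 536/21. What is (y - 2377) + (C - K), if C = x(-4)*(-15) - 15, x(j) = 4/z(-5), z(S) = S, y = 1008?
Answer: -1103989/798 ≈ -1383.4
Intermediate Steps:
x(j) = -⅘ (x(j) = 4/(-5) = 4*(-⅕) = -⅘)
C = -3 (C = -⅘*(-15) - 15 = 12 - 15 = -3)
K = 9133/798 (K = -535*1/38 + 536*(1/21) = -535/38 + 536/21 = 9133/798 ≈ 11.445)
(y - 2377) + (C - K) = (1008 - 2377) + (-3 - 1*9133/798) = -1369 + (-3 - 9133/798) = -1369 - 11527/798 = -1103989/798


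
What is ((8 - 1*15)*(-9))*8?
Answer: 504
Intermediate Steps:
((8 - 1*15)*(-9))*8 = ((8 - 15)*(-9))*8 = -7*(-9)*8 = 63*8 = 504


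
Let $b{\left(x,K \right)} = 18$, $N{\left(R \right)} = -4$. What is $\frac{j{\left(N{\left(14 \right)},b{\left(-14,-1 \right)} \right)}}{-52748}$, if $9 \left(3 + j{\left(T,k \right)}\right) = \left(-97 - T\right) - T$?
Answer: $\frac{29}{118683} \approx 0.00024435$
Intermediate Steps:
$j{\left(T,k \right)} = - \frac{124}{9} - \frac{2 T}{9}$ ($j{\left(T,k \right)} = -3 + \frac{\left(-97 - T\right) - T}{9} = -3 + \frac{-97 - 2 T}{9} = -3 - \left(\frac{97}{9} + \frac{2 T}{9}\right) = - \frac{124}{9} - \frac{2 T}{9}$)
$\frac{j{\left(N{\left(14 \right)},b{\left(-14,-1 \right)} \right)}}{-52748} = \frac{- \frac{124}{9} - - \frac{8}{9}}{-52748} = \left(- \frac{124}{9} + \frac{8}{9}\right) \left(- \frac{1}{52748}\right) = \left(- \frac{116}{9}\right) \left(- \frac{1}{52748}\right) = \frac{29}{118683}$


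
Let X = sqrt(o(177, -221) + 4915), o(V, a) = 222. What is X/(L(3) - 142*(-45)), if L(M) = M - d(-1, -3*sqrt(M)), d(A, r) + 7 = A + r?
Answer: -3*sqrt(15411)/40972774 + 6401*sqrt(5137)/40972774 ≈ 0.011188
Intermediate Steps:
d(A, r) = -7 + A + r (d(A, r) = -7 + (A + r) = -7 + A + r)
L(M) = 8 + M + 3*sqrt(M) (L(M) = M - (-7 - 1 - 3*sqrt(M)) = M - (-8 - 3*sqrt(M)) = M + (8 + 3*sqrt(M)) = 8 + M + 3*sqrt(M))
X = sqrt(5137) (X = sqrt(222 + 4915) = sqrt(5137) ≈ 71.673)
X/(L(3) - 142*(-45)) = sqrt(5137)/((8 + 3 + 3*sqrt(3)) - 142*(-45)) = sqrt(5137)/((11 + 3*sqrt(3)) + 6390) = sqrt(5137)/(6401 + 3*sqrt(3))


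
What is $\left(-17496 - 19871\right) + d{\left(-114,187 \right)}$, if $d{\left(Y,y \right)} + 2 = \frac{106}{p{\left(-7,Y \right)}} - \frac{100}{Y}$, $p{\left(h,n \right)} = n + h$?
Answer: $- \frac{257733985}{6897} \approx -37369.0$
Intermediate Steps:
$p{\left(h,n \right)} = h + n$
$d{\left(Y,y \right)} = -2 - \frac{100}{Y} + \frac{106}{-7 + Y}$ ($d{\left(Y,y \right)} = -2 + \left(\frac{106}{-7 + Y} - \frac{100}{Y}\right) = -2 + \left(- \frac{100}{Y} + \frac{106}{-7 + Y}\right) = -2 - \frac{100}{Y} + \frac{106}{-7 + Y}$)
$\left(-17496 - 19871\right) + d{\left(-114,187 \right)} = \left(-17496 - 19871\right) + \frac{2 \left(350 - \left(-114\right)^{2} + 10 \left(-114\right)\right)}{\left(-114\right) \left(-7 - 114\right)} = \left(-17496 - 19871\right) + 2 \left(- \frac{1}{114}\right) \frac{1}{-121} \left(350 - 12996 - 1140\right) = -37367 + 2 \left(- \frac{1}{114}\right) \left(- \frac{1}{121}\right) \left(350 - 12996 - 1140\right) = -37367 + 2 \left(- \frac{1}{114}\right) \left(- \frac{1}{121}\right) \left(-13786\right) = -37367 - \frac{13786}{6897} = - \frac{257733985}{6897}$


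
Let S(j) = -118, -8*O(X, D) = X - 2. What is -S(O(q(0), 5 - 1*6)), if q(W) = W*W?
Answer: 118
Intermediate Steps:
q(W) = W²
O(X, D) = ¼ - X/8 (O(X, D) = -(X - 2)/8 = -(-2 + X)/8 = ¼ - X/8)
-S(O(q(0), 5 - 1*6)) = -1*(-118) = 118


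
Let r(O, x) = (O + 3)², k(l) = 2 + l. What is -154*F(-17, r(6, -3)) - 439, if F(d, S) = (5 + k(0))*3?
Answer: -3673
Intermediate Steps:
r(O, x) = (3 + O)²
F(d, S) = 21 (F(d, S) = (5 + (2 + 0))*3 = (5 + 2)*3 = 7*3 = 21)
-154*F(-17, r(6, -3)) - 439 = -154*21 - 439 = -3234 - 439 = -3673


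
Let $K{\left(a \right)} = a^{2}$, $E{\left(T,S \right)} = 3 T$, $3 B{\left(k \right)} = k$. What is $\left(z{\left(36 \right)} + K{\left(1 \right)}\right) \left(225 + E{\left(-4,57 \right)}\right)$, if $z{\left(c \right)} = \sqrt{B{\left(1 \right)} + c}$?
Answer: $213 + 71 \sqrt{327} \approx 1496.9$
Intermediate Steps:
$B{\left(k \right)} = \frac{k}{3}$
$z{\left(c \right)} = \sqrt{\frac{1}{3} + c}$ ($z{\left(c \right)} = \sqrt{\frac{1}{3} \cdot 1 + c} = \sqrt{\frac{1}{3} + c}$)
$\left(z{\left(36 \right)} + K{\left(1 \right)}\right) \left(225 + E{\left(-4,57 \right)}\right) = \left(\frac{\sqrt{3 + 9 \cdot 36}}{3} + 1^{2}\right) \left(225 + 3 \left(-4\right)\right) = \left(\frac{\sqrt{3 + 324}}{3} + 1\right) \left(225 - 12\right) = \left(\frac{\sqrt{327}}{3} + 1\right) 213 = \left(1 + \frac{\sqrt{327}}{3}\right) 213 = 213 + 71 \sqrt{327}$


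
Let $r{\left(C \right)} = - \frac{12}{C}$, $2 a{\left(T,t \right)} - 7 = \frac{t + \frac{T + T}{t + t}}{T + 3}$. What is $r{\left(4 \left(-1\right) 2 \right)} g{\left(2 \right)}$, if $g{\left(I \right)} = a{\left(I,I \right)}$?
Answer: $\frac{57}{10} \approx 5.7$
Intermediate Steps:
$a{\left(T,t \right)} = \frac{7}{2} + \frac{t + \frac{T}{t}}{2 \left(3 + T\right)}$ ($a{\left(T,t \right)} = \frac{7}{2} + \frac{\left(t + \frac{T + T}{t + t}\right) \frac{1}{T + 3}}{2} = \frac{7}{2} + \frac{\left(t + \frac{2 T}{2 t}\right) \frac{1}{3 + T}}{2} = \frac{7}{2} + \frac{\left(t + 2 T \frac{1}{2 t}\right) \frac{1}{3 + T}}{2} = \frac{7}{2} + \frac{\left(t + \frac{T}{t}\right) \frac{1}{3 + T}}{2} = \frac{7}{2} + \frac{\frac{1}{3 + T} \left(t + \frac{T}{t}\right)}{2} = \frac{7}{2} + \frac{t + \frac{T}{t}}{2 \left(3 + T\right)}$)
$g{\left(I \right)} = \frac{8 I^{2} + 22 I}{2 I \left(3 + I\right)}$ ($g{\left(I \right)} = \frac{I + I^{2} + 21 I + 7 I I}{2 I \left(3 + I\right)} = \frac{I + I^{2} + 21 I + 7 I^{2}}{2 I \left(3 + I\right)} = \frac{8 I^{2} + 22 I}{2 I \left(3 + I\right)}$)
$r{\left(4 \left(-1\right) 2 \right)} g{\left(2 \right)} = - \frac{12}{4 \left(-1\right) 2} \frac{11 + 4 \cdot 2}{3 + 2} = - \frac{12}{\left(-4\right) 2} \frac{11 + 8}{5} = - \frac{12}{-8} \cdot \frac{1}{5} \cdot 19 = \left(-12\right) \left(- \frac{1}{8}\right) \frac{19}{5} = \frac{3}{2} \cdot \frac{19}{5} = \frac{57}{10}$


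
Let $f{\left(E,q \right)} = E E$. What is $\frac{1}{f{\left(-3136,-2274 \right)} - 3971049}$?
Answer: $\frac{1}{5863447} \approx 1.7055 \cdot 10^{-7}$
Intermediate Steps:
$f{\left(E,q \right)} = E^{2}$
$\frac{1}{f{\left(-3136,-2274 \right)} - 3971049} = \frac{1}{\left(-3136\right)^{2} - 3971049} = \frac{1}{9834496 - 3971049} = \frac{1}{5863447}$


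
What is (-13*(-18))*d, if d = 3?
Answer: 702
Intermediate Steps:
(-13*(-18))*d = -13*(-18)*3 = 234*3 = 702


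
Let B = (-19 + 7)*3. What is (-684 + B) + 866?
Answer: 146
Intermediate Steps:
B = -36 (B = -12*3 = -36)
(-684 + B) + 866 = (-684 - 36) + 866 = -720 + 866 = 146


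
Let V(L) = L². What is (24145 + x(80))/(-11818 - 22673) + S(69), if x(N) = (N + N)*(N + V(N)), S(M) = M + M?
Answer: 3698813/34491 ≈ 107.24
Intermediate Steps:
S(M) = 2*M
x(N) = 2*N*(N + N²) (x(N) = (N + N)*(N + N²) = (2*N)*(N + N²) = 2*N*(N + N²))
(24145 + x(80))/(-11818 - 22673) + S(69) = (24145 + 2*80²*(1 + 80))/(-11818 - 22673) + 2*69 = (24145 + 2*6400*81)/(-34491) + 138 = (24145 + 1036800)*(-1/34491) + 138 = 1060945*(-1/34491) + 138 = -1060945/34491 + 138 = 3698813/34491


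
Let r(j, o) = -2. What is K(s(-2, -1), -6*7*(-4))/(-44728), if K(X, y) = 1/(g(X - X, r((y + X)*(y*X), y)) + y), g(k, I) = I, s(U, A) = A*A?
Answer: -1/7424848 ≈ -1.3468e-7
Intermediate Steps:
s(U, A) = A**2
K(X, y) = 1/(-2 + y)
K(s(-2, -1), -6*7*(-4))/(-44728) = 1/(-2 - 6*7*(-4)*(-44728)) = -1/44728/(-2 - 42*(-4)) = -1/44728/(-2 + 168) = -1/44728/166 = (1/166)*(-1/44728) = -1/7424848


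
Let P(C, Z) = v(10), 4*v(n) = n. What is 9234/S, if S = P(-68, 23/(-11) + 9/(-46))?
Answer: 18468/5 ≈ 3693.6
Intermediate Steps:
v(n) = n/4
P(C, Z) = 5/2 (P(C, Z) = (1/4)*10 = 5/2)
S = 5/2 ≈ 2.5000
9234/S = 9234/(5/2) = 9234*(2/5) = 18468/5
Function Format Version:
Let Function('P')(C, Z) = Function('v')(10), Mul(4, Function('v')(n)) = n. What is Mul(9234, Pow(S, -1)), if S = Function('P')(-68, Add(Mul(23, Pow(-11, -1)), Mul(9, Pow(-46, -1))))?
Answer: Rational(18468, 5) ≈ 3693.6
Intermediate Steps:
Function('v')(n) = Mul(Rational(1, 4), n)
Function('P')(C, Z) = Rational(5, 2) (Function('P')(C, Z) = Mul(Rational(1, 4), 10) = Rational(5, 2))
S = Rational(5, 2) ≈ 2.5000
Mul(9234, Pow(S, -1)) = Mul(9234, Pow(Rational(5, 2), -1)) = Mul(9234, Rational(2, 5)) = Rational(18468, 5)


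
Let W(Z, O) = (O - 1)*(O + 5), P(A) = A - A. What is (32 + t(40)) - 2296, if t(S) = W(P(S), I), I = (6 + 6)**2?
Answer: 19043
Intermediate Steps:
P(A) = 0
I = 144 (I = 12**2 = 144)
W(Z, O) = (-1 + O)*(5 + O)
t(S) = 21307 (t(S) = -5 + 144**2 + 4*144 = -5 + 20736 + 576 = 21307)
(32 + t(40)) - 2296 = (32 + 21307) - 2296 = 21339 - 2296 = 19043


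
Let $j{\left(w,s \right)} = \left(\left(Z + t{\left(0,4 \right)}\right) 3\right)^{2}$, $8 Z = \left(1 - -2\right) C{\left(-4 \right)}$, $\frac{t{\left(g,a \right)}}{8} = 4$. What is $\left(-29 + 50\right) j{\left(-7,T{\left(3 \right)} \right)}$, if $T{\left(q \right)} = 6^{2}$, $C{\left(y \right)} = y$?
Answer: $\frac{703269}{4} \approx 1.7582 \cdot 10^{5}$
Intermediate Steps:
$t{\left(g,a \right)} = 32$ ($t{\left(g,a \right)} = 8 \cdot 4 = 32$)
$Z = - \frac{3}{2}$ ($Z = \frac{\left(1 - -2\right) \left(-4\right)}{8} = \frac{\left(1 + 2\right) \left(-4\right)}{8} = \frac{3 \left(-4\right)}{8} = \frac{1}{8} \left(-12\right) = - \frac{3}{2} \approx -1.5$)
$T{\left(q \right)} = 36$
$j{\left(w,s \right)} = \frac{33489}{4}$ ($j{\left(w,s \right)} = \left(\left(- \frac{3}{2} + 32\right) 3\right)^{2} = \left(\frac{61}{2} \cdot 3\right)^{2} = \left(\frac{183}{2}\right)^{2} = \frac{33489}{4}$)
$\left(-29 + 50\right) j{\left(-7,T{\left(3 \right)} \right)} = \left(-29 + 50\right) \frac{33489}{4} = 21 \cdot \frac{33489}{4} = \frac{703269}{4}$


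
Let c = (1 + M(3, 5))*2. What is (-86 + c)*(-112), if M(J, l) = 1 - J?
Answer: 9856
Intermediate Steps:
c = -2 (c = (1 + (1 - 1*3))*2 = (1 + (1 - 3))*2 = (1 - 2)*2 = -1*2 = -2)
(-86 + c)*(-112) = (-86 - 2)*(-112) = -88*(-112) = 9856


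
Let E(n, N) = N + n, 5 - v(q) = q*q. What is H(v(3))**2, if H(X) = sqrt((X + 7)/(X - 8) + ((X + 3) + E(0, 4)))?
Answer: 11/4 ≈ 2.7500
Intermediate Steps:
v(q) = 5 - q**2 (v(q) = 5 - q*q = 5 - q**2)
H(X) = sqrt(7 + X + (7 + X)/(-8 + X)) (H(X) = sqrt((X + 7)/(X - 8) + ((X + 3) + (4 + 0))) = sqrt((7 + X)/(-8 + X) + ((3 + X) + 4)) = sqrt((7 + X)/(-8 + X) + (7 + X)) = sqrt(7 + X + (7 + X)/(-8 + X)))
H(v(3))**2 = (sqrt((-49 + (5 - 1*3**2)**2)/(-8 + (5 - 1*3**2))))**2 = (sqrt((-49 + (5 - 1*9)**2)/(-8 + (5 - 1*9))))**2 = (sqrt((-49 + (5 - 9)**2)/(-8 + (5 - 9))))**2 = (sqrt((-49 + (-4)**2)/(-8 - 4)))**2 = (sqrt((-49 + 16)/(-12)))**2 = (sqrt(-1/12*(-33)))**2 = (sqrt(11/4))**2 = (sqrt(11)/2)**2 = 11/4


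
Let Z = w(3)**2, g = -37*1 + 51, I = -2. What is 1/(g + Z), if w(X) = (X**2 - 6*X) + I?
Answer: 1/135 ≈ 0.0074074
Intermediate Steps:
g = 14 (g = -37 + 51 = 14)
w(X) = -2 + X**2 - 6*X (w(X) = (X**2 - 6*X) - 2 = -2 + X**2 - 6*X)
Z = 121 (Z = (-2 + 3**2 - 6*3)**2 = (-2 + 9 - 18)**2 = (-11)**2 = 121)
1/(g + Z) = 1/(14 + 121) = 1/135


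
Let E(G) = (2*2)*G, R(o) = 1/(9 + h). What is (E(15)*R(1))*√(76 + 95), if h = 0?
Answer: 20*√19 ≈ 87.178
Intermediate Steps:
R(o) = ⅑ (R(o) = 1/(9 + 0) = 1/9 = ⅑)
E(G) = 4*G
(E(15)*R(1))*√(76 + 95) = ((4*15)*(⅑))*√(76 + 95) = (60*(⅑))*√171 = 20*(3*√19)/3 = 20*√19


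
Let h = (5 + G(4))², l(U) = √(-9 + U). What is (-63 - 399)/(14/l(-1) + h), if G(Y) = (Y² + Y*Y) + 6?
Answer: -4271190/17094103 - 3234*I*√10/17094103 ≈ -0.24986 - 0.00059826*I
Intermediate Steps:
G(Y) = 6 + 2*Y² (G(Y) = (Y² + Y²) + 6 = 2*Y² + 6 = 6 + 2*Y²)
h = 1849 (h = (5 + (6 + 2*4²))² = (5 + (6 + 2*16))² = (5 + (6 + 32))² = (5 + 38)² = 43² = 1849)
(-63 - 399)/(14/l(-1) + h) = (-63 - 399)/(14/(√(-9 - 1)) + 1849) = -462/(14/(√(-10)) + 1849) = -462/(14/((I*√10)) + 1849) = -462/(14*(-I*√10/10) + 1849) = -462/(-7*I*√10/5 + 1849) = -462/(1849 - 7*I*√10/5)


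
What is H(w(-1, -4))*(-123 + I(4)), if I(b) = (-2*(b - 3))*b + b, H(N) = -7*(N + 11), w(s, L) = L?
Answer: 6223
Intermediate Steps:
H(N) = -77 - 7*N (H(N) = -7*(11 + N) = -77 - 7*N)
I(b) = b + b*(6 - 2*b) (I(b) = (-2*(-3 + b))*b + b = (6 - 2*b)*b + b = b*(6 - 2*b) + b = b + b*(6 - 2*b))
H(w(-1, -4))*(-123 + I(4)) = (-77 - 7*(-4))*(-123 + 4*(7 - 2*4)) = (-77 + 28)*(-123 + 4*(7 - 8)) = -49*(-123 + 4*(-1)) = -49*(-123 - 4) = -49*(-127) = 6223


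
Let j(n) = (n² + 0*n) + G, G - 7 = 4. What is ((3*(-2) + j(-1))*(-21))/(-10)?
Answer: 63/5 ≈ 12.600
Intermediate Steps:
G = 11 (G = 7 + 4 = 11)
j(n) = 11 + n² (j(n) = (n² + 0*n) + 11 = (n² + 0) + 11 = n² + 11 = 11 + n²)
((3*(-2) + j(-1))*(-21))/(-10) = ((3*(-2) + (11 + (-1)²))*(-21))/(-10) = ((-6 + (11 + 1))*(-21))*(-⅒) = ((-6 + 12)*(-21))*(-⅒) = (6*(-21))*(-⅒) = -126*(-⅒) = 63/5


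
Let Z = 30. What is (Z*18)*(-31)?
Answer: -16740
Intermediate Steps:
(Z*18)*(-31) = (30*18)*(-31) = 540*(-31) = -16740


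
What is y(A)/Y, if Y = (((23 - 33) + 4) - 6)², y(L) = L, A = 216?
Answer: 3/2 ≈ 1.5000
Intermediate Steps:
Y = 144 (Y = ((-10 + 4) - 6)² = (-6 - 6)² = (-12)² = 144)
y(A)/Y = 216/144 = 216*(1/144) = 3/2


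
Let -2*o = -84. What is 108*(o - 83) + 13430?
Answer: 9002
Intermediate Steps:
o = 42 (o = -½*(-84) = 42)
108*(o - 83) + 13430 = 108*(42 - 83) + 13430 = 108*(-41) + 13430 = -4428 + 13430 = 9002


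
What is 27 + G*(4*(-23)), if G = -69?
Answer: 6375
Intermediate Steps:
27 + G*(4*(-23)) = 27 - 276*(-23) = 27 - 69*(-92) = 27 + 6348 = 6375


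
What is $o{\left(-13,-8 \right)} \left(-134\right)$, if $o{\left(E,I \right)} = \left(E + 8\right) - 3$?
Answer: $1072$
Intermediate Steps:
$o{\left(E,I \right)} = 5 + E$ ($o{\left(E,I \right)} = \left(8 + E\right) - 3 = 5 + E$)
$o{\left(-13,-8 \right)} \left(-134\right) = \left(5 - 13\right) \left(-134\right) = \left(-8\right) \left(-134\right) = 1072$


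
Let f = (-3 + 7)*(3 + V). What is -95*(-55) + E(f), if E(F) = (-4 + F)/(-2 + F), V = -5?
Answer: 26131/5 ≈ 5226.2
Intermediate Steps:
f = -8 (f = (-3 + 7)*(3 - 5) = 4*(-2) = -8)
E(F) = (-4 + F)/(-2 + F)
-95*(-55) + E(f) = -95*(-55) + (-4 - 8)/(-2 - 8) = 5225 - 12/(-10) = 5225 - ⅒*(-12) = 5225 + 6/5 = 26131/5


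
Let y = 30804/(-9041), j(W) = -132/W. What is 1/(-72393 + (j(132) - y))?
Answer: -9041/654483350 ≈ -1.3814e-5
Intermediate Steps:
y = -30804/9041 (y = 30804*(-1/9041) = -30804/9041 ≈ -3.4071)
1/(-72393 + (j(132) - y)) = 1/(-72393 + (-132/132 - 1*(-30804/9041))) = 1/(-72393 + (-132*1/132 + 30804/9041)) = 1/(-72393 + (-1 + 30804/9041)) = 1/(-72393 + 21763/9041) = 1/(-654483350/9041) = -9041/654483350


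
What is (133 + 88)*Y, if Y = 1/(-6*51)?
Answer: -13/18 ≈ -0.72222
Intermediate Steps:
Y = -1/306 (Y = -⅙*1/51 = -1/306 ≈ -0.0032680)
(133 + 88)*Y = (133 + 88)*(-1/306) = 221*(-1/306) = -13/18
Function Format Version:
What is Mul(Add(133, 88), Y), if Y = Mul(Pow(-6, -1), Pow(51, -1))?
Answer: Rational(-13, 18) ≈ -0.72222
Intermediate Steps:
Y = Rational(-1, 306) (Y = Mul(Rational(-1, 6), Rational(1, 51)) = Rational(-1, 306) ≈ -0.0032680)
Mul(Add(133, 88), Y) = Mul(Add(133, 88), Rational(-1, 306)) = Mul(221, Rational(-1, 306)) = Rational(-13, 18)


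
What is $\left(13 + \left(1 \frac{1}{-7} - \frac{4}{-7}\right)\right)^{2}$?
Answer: $\frac{8836}{49} \approx 180.33$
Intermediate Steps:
$\left(13 + \left(1 \frac{1}{-7} - \frac{4}{-7}\right)\right)^{2} = \left(13 + \left(1 \left(- \frac{1}{7}\right) - - \frac{4}{7}\right)\right)^{2} = \left(13 + \left(- \frac{1}{7} + \frac{4}{7}\right)\right)^{2} = \left(13 + \frac{3}{7}\right)^{2} = \left(\frac{94}{7}\right)^{2} = \frac{8836}{49}$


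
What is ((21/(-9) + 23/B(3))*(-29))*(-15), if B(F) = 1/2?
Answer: 18995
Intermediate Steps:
B(F) = ½
((21/(-9) + 23/B(3))*(-29))*(-15) = ((21/(-9) + 23/(½))*(-29))*(-15) = ((21*(-⅑) + 23*2)*(-29))*(-15) = ((-7/3 + 46)*(-29))*(-15) = ((131/3)*(-29))*(-15) = -3799/3*(-15) = 18995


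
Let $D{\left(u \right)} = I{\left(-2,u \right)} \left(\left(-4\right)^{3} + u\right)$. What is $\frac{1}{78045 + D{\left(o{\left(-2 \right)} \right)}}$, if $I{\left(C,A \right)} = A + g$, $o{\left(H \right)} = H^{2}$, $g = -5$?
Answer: $\frac{1}{78105} \approx 1.2803 \cdot 10^{-5}$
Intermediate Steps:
$I{\left(C,A \right)} = -5 + A$ ($I{\left(C,A \right)} = A - 5 = -5 + A$)
$D{\left(u \right)} = \left(-64 + u\right) \left(-5 + u\right)$ ($D{\left(u \right)} = \left(-5 + u\right) \left(\left(-4\right)^{3} + u\right) = \left(-5 + u\right) \left(-64 + u\right) = \left(-64 + u\right) \left(-5 + u\right)$)
$\frac{1}{78045 + D{\left(o{\left(-2 \right)} \right)}} = \frac{1}{78045 + \left(-64 + \left(-2\right)^{2}\right) \left(-5 + \left(-2\right)^{2}\right)} = \frac{1}{78045 + \left(-64 + 4\right) \left(-5 + 4\right)} = \frac{1}{78045 - -60} = \frac{1}{78045 + 60} = \frac{1}{78105}$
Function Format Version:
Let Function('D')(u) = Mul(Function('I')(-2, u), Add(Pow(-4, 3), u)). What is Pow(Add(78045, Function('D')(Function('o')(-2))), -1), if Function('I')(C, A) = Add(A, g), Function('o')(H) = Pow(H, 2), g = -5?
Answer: Rational(1, 78105) ≈ 1.2803e-5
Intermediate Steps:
Function('I')(C, A) = Add(-5, A) (Function('I')(C, A) = Add(A, -5) = Add(-5, A))
Function('D')(u) = Mul(Add(-64, u), Add(-5, u)) (Function('D')(u) = Mul(Add(-5, u), Add(Pow(-4, 3), u)) = Mul(Add(-5, u), Add(-64, u)) = Mul(Add(-64, u), Add(-5, u)))
Pow(Add(78045, Function('D')(Function('o')(-2))), -1) = Pow(Add(78045, Mul(Add(-64, Pow(-2, 2)), Add(-5, Pow(-2, 2)))), -1) = Pow(Add(78045, Mul(Add(-64, 4), Add(-5, 4))), -1) = Pow(Add(78045, Mul(-60, -1)), -1) = Pow(Add(78045, 60), -1) = Pow(78105, -1) = Rational(1, 78105)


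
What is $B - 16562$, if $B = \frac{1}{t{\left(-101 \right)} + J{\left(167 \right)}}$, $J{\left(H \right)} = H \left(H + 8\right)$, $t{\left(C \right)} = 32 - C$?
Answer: $- \frac{486227195}{29358} \approx -16562.0$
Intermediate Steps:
$J{\left(H \right)} = H \left(8 + H\right)$
$B = \frac{1}{29358}$ ($B = \frac{1}{\left(32 - -101\right) + 167 \left(8 + 167\right)} = \frac{1}{\left(32 + 101\right) + 167 \cdot 175} = \frac{1}{133 + 29225} = \frac{1}{29358} \approx 3.4062 \cdot 10^{-5}$)
$B - 16562 = \frac{1}{29358} - 16562 = - \frac{486227195}{29358}$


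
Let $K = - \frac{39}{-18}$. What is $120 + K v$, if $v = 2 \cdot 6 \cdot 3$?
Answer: $198$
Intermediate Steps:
$v = 36$ ($v = 12 \cdot 3 = 36$)
$K = \frac{13}{6}$ ($K = \left(-39\right) \left(- \frac{1}{18}\right) = \frac{13}{6} \approx 2.1667$)
$120 + K v = 120 + \frac{13}{6} \cdot 36 = 120 + 78 = 198$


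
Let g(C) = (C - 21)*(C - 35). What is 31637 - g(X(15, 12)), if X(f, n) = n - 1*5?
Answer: 31245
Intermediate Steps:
X(f, n) = -5 + n (X(f, n) = n - 5 = -5 + n)
g(C) = (-35 + C)*(-21 + C) (g(C) = (-21 + C)*(-35 + C) = (-35 + C)*(-21 + C))
31637 - g(X(15, 12)) = 31637 - (735 + (-5 + 12)² - 56*(-5 + 12)) = 31637 - (735 + 7² - 56*7) = 31637 - (735 + 49 - 392) = 31637 - 1*392 = 31637 - 392 = 31245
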